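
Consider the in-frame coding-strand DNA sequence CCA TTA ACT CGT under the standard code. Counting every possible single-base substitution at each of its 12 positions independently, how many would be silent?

Codon 1 (CCA, Pro): 3 synonymous substitutions.
Codon 2 (TTA, Leu): 2 synonymous substitutions.
Codon 3 (ACT, Thr): 3 synonymous substitutions.
Codon 4 (CGT, Arg): 3 synonymous substitutions.
Total: 3 + 2 + 3 + 3 = 11.

11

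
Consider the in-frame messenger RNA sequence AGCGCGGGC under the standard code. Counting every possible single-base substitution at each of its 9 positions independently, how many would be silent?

Codon 1 (AGC, Ser): 1 synonymous substitution.
Codon 2 (GCG, Ala): 3 synonymous substitutions.
Codon 3 (GGC, Gly): 3 synonymous substitutions.
Total: 1 + 3 + 3 = 7.

7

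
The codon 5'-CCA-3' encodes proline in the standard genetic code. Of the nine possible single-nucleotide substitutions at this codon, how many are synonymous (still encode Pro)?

Position 1: none → 0 synonymous.
Position 2: none → 0 synonymous.
Position 3: CCT, CCC, CCG → 3 synonymous.
Total: 0 + 0 + 3 = 3.

3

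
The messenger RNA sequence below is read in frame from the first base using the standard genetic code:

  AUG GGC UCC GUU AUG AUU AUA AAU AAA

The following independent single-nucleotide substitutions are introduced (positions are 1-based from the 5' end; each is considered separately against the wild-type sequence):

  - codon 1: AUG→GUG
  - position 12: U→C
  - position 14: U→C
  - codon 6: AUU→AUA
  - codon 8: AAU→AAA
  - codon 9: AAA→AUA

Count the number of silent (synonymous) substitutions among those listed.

Codon 1: AUG (Met) → GUG (Val) — missense.
Codon 4: GUU (Val) → GUC (Val) — synonymous.
Codon 5: AUG (Met) → ACG (Thr) — missense.
Codon 6: AUU (Ile) → AUA (Ile) — synonymous.
Codon 8: AAU (Asn) → AAA (Lys) — missense.
Codon 9: AAA (Lys) → AUA (Ile) — missense.
Synonymous: 2 of 6.

2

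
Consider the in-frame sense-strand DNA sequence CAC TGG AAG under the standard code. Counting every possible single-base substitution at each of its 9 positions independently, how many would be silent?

Codon 1 (CAC, His): 1 synonymous substitution.
Codon 2 (TGG, Trp): 0 synonymous substitutions.
Codon 3 (AAG, Lys): 1 synonymous substitution.
Total: 1 + 0 + 1 = 2.

2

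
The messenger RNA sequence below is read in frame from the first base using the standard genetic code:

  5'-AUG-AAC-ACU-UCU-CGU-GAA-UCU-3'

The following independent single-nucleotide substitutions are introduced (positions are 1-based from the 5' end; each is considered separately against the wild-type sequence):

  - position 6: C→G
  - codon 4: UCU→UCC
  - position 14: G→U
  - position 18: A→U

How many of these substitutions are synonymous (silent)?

Codon 2: AAC (Asn) → AAG (Lys) — missense.
Codon 4: UCU (Ser) → UCC (Ser) — synonymous.
Codon 5: CGU (Arg) → CUU (Leu) — missense.
Codon 6: GAA (Glu) → GAU (Asp) — missense.
Synonymous: 1 of 4.

1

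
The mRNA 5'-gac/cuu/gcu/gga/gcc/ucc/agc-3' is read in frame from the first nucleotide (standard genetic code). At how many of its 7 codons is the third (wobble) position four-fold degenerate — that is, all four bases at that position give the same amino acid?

Codon 1 GAC (Asp): third position 2-fold.
Codon 2 CUU (Leu): third position 4-fold.
Codon 3 GCU (Ala): third position 4-fold.
Codon 4 GGA (Gly): third position 4-fold.
Codon 5 GCC (Ala): third position 4-fold.
Codon 6 UCC (Ser): third position 4-fold.
Codon 7 AGC (Ser): third position 2-fold.
Four-fold degenerate third positions: 5.

5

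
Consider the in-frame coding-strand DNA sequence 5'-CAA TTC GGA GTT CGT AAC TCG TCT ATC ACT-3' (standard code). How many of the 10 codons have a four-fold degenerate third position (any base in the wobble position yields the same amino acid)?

Codon 1 CAA (Gln): third position 2-fold.
Codon 2 TTC (Phe): third position 2-fold.
Codon 3 GGA (Gly): third position 4-fold.
Codon 4 GTT (Val): third position 4-fold.
Codon 5 CGT (Arg): third position 4-fold.
Codon 6 AAC (Asn): third position 2-fold.
Codon 7 TCG (Ser): third position 4-fold.
Codon 8 TCT (Ser): third position 4-fold.
Codon 9 ATC (Ile): third position 3-fold.
Codon 10 ACT (Thr): third position 4-fold.
Four-fold degenerate third positions: 6.

6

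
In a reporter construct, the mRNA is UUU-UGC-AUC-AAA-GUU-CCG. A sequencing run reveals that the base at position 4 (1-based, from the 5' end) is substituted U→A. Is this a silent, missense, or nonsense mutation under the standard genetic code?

missense

Position 4 falls in codon 2: UGC → Cys.
After the substitution the codon is AGC → Ser.
Cys ≠ Ser, so this is a missense mutation.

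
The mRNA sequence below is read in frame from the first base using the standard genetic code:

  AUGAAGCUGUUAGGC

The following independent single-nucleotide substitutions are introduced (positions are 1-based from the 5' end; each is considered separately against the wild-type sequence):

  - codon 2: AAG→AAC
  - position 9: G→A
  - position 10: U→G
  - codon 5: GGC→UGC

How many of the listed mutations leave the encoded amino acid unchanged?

1

Codon 2: AAG (Lys) → AAC (Asn) — missense.
Codon 3: CUG (Leu) → CUA (Leu) — synonymous.
Codon 4: UUA (Leu) → GUA (Val) — missense.
Codon 5: GGC (Gly) → UGC (Cys) — missense.
Synonymous: 1 of 4.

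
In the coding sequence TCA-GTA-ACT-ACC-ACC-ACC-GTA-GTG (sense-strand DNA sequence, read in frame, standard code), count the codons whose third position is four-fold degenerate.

Codon 1 TCA (Ser): third position 4-fold.
Codon 2 GTA (Val): third position 4-fold.
Codon 3 ACT (Thr): third position 4-fold.
Codon 4 ACC (Thr): third position 4-fold.
Codon 5 ACC (Thr): third position 4-fold.
Codon 6 ACC (Thr): third position 4-fold.
Codon 7 GTA (Val): third position 4-fold.
Codon 8 GTG (Val): third position 4-fold.
Four-fold degenerate third positions: 8.

8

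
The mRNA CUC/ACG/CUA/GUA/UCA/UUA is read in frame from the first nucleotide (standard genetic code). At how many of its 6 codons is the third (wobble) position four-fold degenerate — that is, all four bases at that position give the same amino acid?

5

Codon 1 CUC (Leu): third position 4-fold.
Codon 2 ACG (Thr): third position 4-fold.
Codon 3 CUA (Leu): third position 4-fold.
Codon 4 GUA (Val): third position 4-fold.
Codon 5 UCA (Ser): third position 4-fold.
Codon 6 UUA (Leu): third position 2-fold.
Four-fold degenerate third positions: 5.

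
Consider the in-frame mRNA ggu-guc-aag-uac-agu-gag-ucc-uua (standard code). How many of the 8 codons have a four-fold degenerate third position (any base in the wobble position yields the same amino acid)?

3

Codon 1 GGU (Gly): third position 4-fold.
Codon 2 GUC (Val): third position 4-fold.
Codon 3 AAG (Lys): third position 2-fold.
Codon 4 UAC (Tyr): third position 2-fold.
Codon 5 AGU (Ser): third position 2-fold.
Codon 6 GAG (Glu): third position 2-fold.
Codon 7 UCC (Ser): third position 4-fold.
Codon 8 UUA (Leu): third position 2-fold.
Four-fold degenerate third positions: 3.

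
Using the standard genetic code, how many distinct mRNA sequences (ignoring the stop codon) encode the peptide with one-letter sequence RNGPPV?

Arg: 6 codons.
Asn: 2 codons.
Gly: 4 codons.
Pro: 4 codons.
Pro: 4 codons.
Val: 4 codons.
6 × 2 × 4 × 4 × 4 × 4 = 3072.

3072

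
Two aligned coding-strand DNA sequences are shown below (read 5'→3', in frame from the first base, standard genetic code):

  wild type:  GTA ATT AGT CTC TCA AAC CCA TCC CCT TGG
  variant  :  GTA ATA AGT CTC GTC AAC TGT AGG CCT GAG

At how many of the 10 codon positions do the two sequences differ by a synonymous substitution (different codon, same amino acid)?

1

Codon 1: GTA Val / GTA Val — identical.
Codon 2: ATT Ile / ATA Ile — synonymous.
Codon 3: AGT Ser / AGT Ser — identical.
Codon 4: CTC Leu / CTC Leu — identical.
Codon 5: TCA Ser / GTC Val — nonsynonymous.
Codon 6: AAC Asn / AAC Asn — identical.
Codon 7: CCA Pro / TGT Cys — nonsynonymous.
Codon 8: TCC Ser / AGG Arg — nonsynonymous.
Codon 9: CCT Pro / CCT Pro — identical.
Codon 10: TGG Trp / GAG Glu — nonsynonymous.
Synonymous differences: 1.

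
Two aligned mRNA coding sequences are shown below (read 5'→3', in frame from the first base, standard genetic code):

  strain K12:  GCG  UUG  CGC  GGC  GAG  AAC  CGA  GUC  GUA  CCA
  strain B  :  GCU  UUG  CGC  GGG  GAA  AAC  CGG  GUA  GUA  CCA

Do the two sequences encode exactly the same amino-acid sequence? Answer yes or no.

yes

Codon 1: GCG Ala / GCU Ala — synonymous.
Codon 2: UUG Leu / UUG Leu — identical.
Codon 3: CGC Arg / CGC Arg — identical.
Codon 4: GGC Gly / GGG Gly — synonymous.
Codon 5: GAG Glu / GAA Glu — synonymous.
Codon 6: AAC Asn / AAC Asn — identical.
Codon 7: CGA Arg / CGG Arg — synonymous.
Codon 8: GUC Val / GUA Val — synonymous.
Codon 9: GUA Val / GUA Val — identical.
Codon 10: CCA Pro / CCA Pro — identical.
Nonsynonymous differences: 0 → same protein.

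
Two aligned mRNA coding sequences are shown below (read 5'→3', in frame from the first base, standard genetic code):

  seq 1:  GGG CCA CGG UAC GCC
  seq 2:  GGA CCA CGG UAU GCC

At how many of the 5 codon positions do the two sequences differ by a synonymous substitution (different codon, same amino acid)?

Codon 1: GGG Gly / GGA Gly — synonymous.
Codon 2: CCA Pro / CCA Pro — identical.
Codon 3: CGG Arg / CGG Arg — identical.
Codon 4: UAC Tyr / UAU Tyr — synonymous.
Codon 5: GCC Ala / GCC Ala — identical.
Synonymous differences: 2.

2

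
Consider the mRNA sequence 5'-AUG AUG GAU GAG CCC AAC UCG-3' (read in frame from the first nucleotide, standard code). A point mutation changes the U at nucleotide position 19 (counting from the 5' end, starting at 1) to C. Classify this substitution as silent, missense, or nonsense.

Position 19 falls in codon 7: UCG → Ser.
After the substitution the codon is CCG → Pro.
Ser ≠ Pro, so this is a missense mutation.

missense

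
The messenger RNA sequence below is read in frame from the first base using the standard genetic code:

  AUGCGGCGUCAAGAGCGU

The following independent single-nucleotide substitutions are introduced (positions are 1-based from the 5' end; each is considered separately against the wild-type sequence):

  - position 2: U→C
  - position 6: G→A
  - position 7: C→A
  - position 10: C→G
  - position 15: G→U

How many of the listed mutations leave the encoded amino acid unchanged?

1

Codon 1: AUG (Met) → ACG (Thr) — missense.
Codon 2: CGG (Arg) → CGA (Arg) — synonymous.
Codon 3: CGU (Arg) → AGU (Ser) — missense.
Codon 4: CAA (Gln) → GAA (Glu) — missense.
Codon 5: GAG (Glu) → GAU (Asp) — missense.
Synonymous: 1 of 5.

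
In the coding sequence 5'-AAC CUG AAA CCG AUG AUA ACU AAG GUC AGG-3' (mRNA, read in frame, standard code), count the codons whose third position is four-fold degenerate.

Codon 1 AAC (Asn): third position 2-fold.
Codon 2 CUG (Leu): third position 4-fold.
Codon 3 AAA (Lys): third position 2-fold.
Codon 4 CCG (Pro): third position 4-fold.
Codon 5 AUG (Met): third position 1-fold.
Codon 6 AUA (Ile): third position 3-fold.
Codon 7 ACU (Thr): third position 4-fold.
Codon 8 AAG (Lys): third position 2-fold.
Codon 9 GUC (Val): third position 4-fold.
Codon 10 AGG (Arg): third position 2-fold.
Four-fold degenerate third positions: 4.

4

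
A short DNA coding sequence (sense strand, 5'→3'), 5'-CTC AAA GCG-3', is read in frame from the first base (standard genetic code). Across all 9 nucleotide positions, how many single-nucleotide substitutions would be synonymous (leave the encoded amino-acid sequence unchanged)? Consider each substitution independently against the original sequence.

7

Codon 1 (CTC, Leu): 3 synonymous substitutions.
Codon 2 (AAA, Lys): 1 synonymous substitution.
Codon 3 (GCG, Ala): 3 synonymous substitutions.
Total: 3 + 1 + 3 = 7.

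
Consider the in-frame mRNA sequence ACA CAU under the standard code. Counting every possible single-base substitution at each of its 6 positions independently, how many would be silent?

4

Codon 1 (ACA, Thr): 3 synonymous substitutions.
Codon 2 (CAU, His): 1 synonymous substitution.
Total: 3 + 1 = 4.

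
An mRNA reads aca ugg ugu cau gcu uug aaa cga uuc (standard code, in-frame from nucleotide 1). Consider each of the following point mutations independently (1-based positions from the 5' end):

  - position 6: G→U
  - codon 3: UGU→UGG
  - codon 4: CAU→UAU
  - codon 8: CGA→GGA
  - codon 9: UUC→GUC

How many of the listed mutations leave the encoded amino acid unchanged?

0

Codon 2: UGG (Trp) → UGU (Cys) — missense.
Codon 3: UGU (Cys) → UGG (Trp) — missense.
Codon 4: CAU (His) → UAU (Tyr) — missense.
Codon 8: CGA (Arg) → GGA (Gly) — missense.
Codon 9: UUC (Phe) → GUC (Val) — missense.
Synonymous: 0 of 5.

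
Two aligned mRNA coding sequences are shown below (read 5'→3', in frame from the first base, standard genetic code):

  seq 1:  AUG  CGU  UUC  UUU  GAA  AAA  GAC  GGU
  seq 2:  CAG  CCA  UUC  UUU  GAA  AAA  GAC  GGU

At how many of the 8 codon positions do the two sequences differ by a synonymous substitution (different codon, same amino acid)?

0

Codon 1: AUG Met / CAG Gln — nonsynonymous.
Codon 2: CGU Arg / CCA Pro — nonsynonymous.
Codon 3: UUC Phe / UUC Phe — identical.
Codon 4: UUU Phe / UUU Phe — identical.
Codon 5: GAA Glu / GAA Glu — identical.
Codon 6: AAA Lys / AAA Lys — identical.
Codon 7: GAC Asp / GAC Asp — identical.
Codon 8: GGU Gly / GGU Gly — identical.
Synonymous differences: 0.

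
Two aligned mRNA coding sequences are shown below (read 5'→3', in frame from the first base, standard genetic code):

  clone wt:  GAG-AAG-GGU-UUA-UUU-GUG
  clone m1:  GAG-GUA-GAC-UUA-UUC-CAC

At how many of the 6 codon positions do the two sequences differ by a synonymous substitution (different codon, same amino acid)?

Codon 1: GAG Glu / GAG Glu — identical.
Codon 2: AAG Lys / GUA Val — nonsynonymous.
Codon 3: GGU Gly / GAC Asp — nonsynonymous.
Codon 4: UUA Leu / UUA Leu — identical.
Codon 5: UUU Phe / UUC Phe — synonymous.
Codon 6: GUG Val / CAC His — nonsynonymous.
Synonymous differences: 1.

1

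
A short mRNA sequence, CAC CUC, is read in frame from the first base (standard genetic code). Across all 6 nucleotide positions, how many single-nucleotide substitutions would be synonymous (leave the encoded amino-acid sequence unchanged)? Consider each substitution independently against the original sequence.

Codon 1 (CAC, His): 1 synonymous substitution.
Codon 2 (CUC, Leu): 3 synonymous substitutions.
Total: 1 + 3 = 4.

4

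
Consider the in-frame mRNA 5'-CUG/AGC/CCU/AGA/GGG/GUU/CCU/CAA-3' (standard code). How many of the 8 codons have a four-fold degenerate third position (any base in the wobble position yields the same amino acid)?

Codon 1 CUG (Leu): third position 4-fold.
Codon 2 AGC (Ser): third position 2-fold.
Codon 3 CCU (Pro): third position 4-fold.
Codon 4 AGA (Arg): third position 2-fold.
Codon 5 GGG (Gly): third position 4-fold.
Codon 6 GUU (Val): third position 4-fold.
Codon 7 CCU (Pro): third position 4-fold.
Codon 8 CAA (Gln): third position 2-fold.
Four-fold degenerate third positions: 5.

5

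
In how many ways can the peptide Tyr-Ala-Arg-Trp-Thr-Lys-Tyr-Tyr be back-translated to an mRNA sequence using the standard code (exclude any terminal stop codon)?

1536

Tyr: 2 codons.
Ala: 4 codons.
Arg: 6 codons.
Trp: 1 codon.
Thr: 4 codons.
Lys: 2 codons.
Tyr: 2 codons.
Tyr: 2 codons.
2 × 4 × 6 × 1 × 4 × 2 × 2 × 2 = 1536.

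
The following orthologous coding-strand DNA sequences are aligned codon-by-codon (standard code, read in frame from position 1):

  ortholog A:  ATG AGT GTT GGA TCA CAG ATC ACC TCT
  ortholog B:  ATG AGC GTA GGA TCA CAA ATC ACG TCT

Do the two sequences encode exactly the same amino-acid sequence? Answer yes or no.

yes

Codon 1: ATG Met / ATG Met — identical.
Codon 2: AGT Ser / AGC Ser — synonymous.
Codon 3: GTT Val / GTA Val — synonymous.
Codon 4: GGA Gly / GGA Gly — identical.
Codon 5: TCA Ser / TCA Ser — identical.
Codon 6: CAG Gln / CAA Gln — synonymous.
Codon 7: ATC Ile / ATC Ile — identical.
Codon 8: ACC Thr / ACG Thr — synonymous.
Codon 9: TCT Ser / TCT Ser — identical.
Nonsynonymous differences: 0 → same protein.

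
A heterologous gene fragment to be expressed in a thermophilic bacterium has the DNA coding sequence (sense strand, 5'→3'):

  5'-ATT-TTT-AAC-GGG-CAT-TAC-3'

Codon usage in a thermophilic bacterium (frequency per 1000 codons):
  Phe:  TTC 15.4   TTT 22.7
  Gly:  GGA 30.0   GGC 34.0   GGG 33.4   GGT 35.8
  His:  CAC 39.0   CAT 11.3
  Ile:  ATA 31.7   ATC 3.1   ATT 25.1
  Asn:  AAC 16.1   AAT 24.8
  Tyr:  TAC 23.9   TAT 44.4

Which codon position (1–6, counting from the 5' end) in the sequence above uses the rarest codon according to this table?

5

Codon 1 ATT (Ile): 25.1 per 1000.
Codon 2 TTT (Phe): 22.7 per 1000.
Codon 3 AAC (Asn): 16.1 per 1000.
Codon 4 GGG (Gly): 33.4 per 1000.
Codon 5 CAT (His): 11.3 per 1000.
Codon 6 TAC (Tyr): 23.9 per 1000.
Lowest frequency is 11.3 at codon 5.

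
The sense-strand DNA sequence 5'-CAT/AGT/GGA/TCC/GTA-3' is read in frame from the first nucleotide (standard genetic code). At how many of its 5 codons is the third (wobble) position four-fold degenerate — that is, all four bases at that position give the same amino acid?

3

Codon 1 CAT (His): third position 2-fold.
Codon 2 AGT (Ser): third position 2-fold.
Codon 3 GGA (Gly): third position 4-fold.
Codon 4 TCC (Ser): third position 4-fold.
Codon 5 GTA (Val): third position 4-fold.
Four-fold degenerate third positions: 3.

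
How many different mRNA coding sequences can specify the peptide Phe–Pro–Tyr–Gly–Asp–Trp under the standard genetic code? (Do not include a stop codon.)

128

Phe: 2 codons.
Pro: 4 codons.
Tyr: 2 codons.
Gly: 4 codons.
Asp: 2 codons.
Trp: 1 codon.
2 × 4 × 2 × 4 × 2 × 1 = 128.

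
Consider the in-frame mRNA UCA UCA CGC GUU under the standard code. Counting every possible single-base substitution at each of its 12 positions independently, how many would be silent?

Codon 1 (UCA, Ser): 3 synonymous substitutions.
Codon 2 (UCA, Ser): 3 synonymous substitutions.
Codon 3 (CGC, Arg): 3 synonymous substitutions.
Codon 4 (GUU, Val): 3 synonymous substitutions.
Total: 3 + 3 + 3 + 3 = 12.

12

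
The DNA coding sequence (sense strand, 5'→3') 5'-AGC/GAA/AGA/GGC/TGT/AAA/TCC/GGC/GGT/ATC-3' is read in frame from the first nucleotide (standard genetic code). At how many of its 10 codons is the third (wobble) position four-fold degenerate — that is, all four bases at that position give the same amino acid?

Codon 1 AGC (Ser): third position 2-fold.
Codon 2 GAA (Glu): third position 2-fold.
Codon 3 AGA (Arg): third position 2-fold.
Codon 4 GGC (Gly): third position 4-fold.
Codon 5 TGT (Cys): third position 2-fold.
Codon 6 AAA (Lys): third position 2-fold.
Codon 7 TCC (Ser): third position 4-fold.
Codon 8 GGC (Gly): third position 4-fold.
Codon 9 GGT (Gly): third position 4-fold.
Codon 10 ATC (Ile): third position 3-fold.
Four-fold degenerate third positions: 4.

4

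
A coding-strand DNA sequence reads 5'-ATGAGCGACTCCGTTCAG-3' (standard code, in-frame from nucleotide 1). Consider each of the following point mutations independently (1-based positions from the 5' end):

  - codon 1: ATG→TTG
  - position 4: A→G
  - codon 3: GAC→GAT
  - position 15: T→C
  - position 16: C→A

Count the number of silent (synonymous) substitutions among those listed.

Codon 1: ATG (Met) → TTG (Leu) — missense.
Codon 2: AGC (Ser) → GGC (Gly) — missense.
Codon 3: GAC (Asp) → GAT (Asp) — synonymous.
Codon 5: GTT (Val) → GTC (Val) — synonymous.
Codon 6: CAG (Gln) → AAG (Lys) — missense.
Synonymous: 2 of 5.

2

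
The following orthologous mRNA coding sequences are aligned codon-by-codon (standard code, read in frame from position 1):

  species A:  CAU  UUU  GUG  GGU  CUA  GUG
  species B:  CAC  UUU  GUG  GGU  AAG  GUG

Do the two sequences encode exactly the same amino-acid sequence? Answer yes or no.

no

Codon 1: CAU His / CAC His — synonymous.
Codon 2: UUU Phe / UUU Phe — identical.
Codon 3: GUG Val / GUG Val — identical.
Codon 4: GGU Gly / GGU Gly — identical.
Codon 5: CUA Leu / AAG Lys — nonsynonymous.
Codon 6: GUG Val / GUG Val — identical.
Nonsynonymous differences: 1 → different protein.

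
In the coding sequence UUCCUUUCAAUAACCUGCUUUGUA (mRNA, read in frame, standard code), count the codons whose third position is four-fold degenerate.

Codon 1 UUC (Phe): third position 2-fold.
Codon 2 CUU (Leu): third position 4-fold.
Codon 3 UCA (Ser): third position 4-fold.
Codon 4 AUA (Ile): third position 3-fold.
Codon 5 ACC (Thr): third position 4-fold.
Codon 6 UGC (Cys): third position 2-fold.
Codon 7 UUU (Phe): third position 2-fold.
Codon 8 GUA (Val): third position 4-fold.
Four-fold degenerate third positions: 4.

4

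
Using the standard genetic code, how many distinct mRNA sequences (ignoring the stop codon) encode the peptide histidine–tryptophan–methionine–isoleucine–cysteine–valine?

48

His: 2 codons.
Trp: 1 codon.
Met: 1 codon.
Ile: 3 codons.
Cys: 2 codons.
Val: 4 codons.
2 × 1 × 1 × 3 × 2 × 4 = 48.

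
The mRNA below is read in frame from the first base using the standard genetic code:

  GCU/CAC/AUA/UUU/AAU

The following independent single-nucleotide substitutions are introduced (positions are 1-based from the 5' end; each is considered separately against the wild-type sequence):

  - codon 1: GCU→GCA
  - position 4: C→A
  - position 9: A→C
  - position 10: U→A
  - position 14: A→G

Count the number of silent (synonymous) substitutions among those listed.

2

Codon 1: GCU (Ala) → GCA (Ala) — synonymous.
Codon 2: CAC (His) → AAC (Asn) — missense.
Codon 3: AUA (Ile) → AUC (Ile) — synonymous.
Codon 4: UUU (Phe) → AUU (Ile) — missense.
Codon 5: AAU (Asn) → AGU (Ser) — missense.
Synonymous: 2 of 5.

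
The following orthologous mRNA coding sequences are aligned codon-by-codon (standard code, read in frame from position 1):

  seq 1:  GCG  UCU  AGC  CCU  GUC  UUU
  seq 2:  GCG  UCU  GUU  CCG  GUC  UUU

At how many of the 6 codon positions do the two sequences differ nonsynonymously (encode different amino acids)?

1

Codon 1: GCG Ala / GCG Ala — identical.
Codon 2: UCU Ser / UCU Ser — identical.
Codon 3: AGC Ser / GUU Val — nonsynonymous.
Codon 4: CCU Pro / CCG Pro — synonymous.
Codon 5: GUC Val / GUC Val — identical.
Codon 6: UUU Phe / UUU Phe — identical.
Nonsynonymous differences: 1.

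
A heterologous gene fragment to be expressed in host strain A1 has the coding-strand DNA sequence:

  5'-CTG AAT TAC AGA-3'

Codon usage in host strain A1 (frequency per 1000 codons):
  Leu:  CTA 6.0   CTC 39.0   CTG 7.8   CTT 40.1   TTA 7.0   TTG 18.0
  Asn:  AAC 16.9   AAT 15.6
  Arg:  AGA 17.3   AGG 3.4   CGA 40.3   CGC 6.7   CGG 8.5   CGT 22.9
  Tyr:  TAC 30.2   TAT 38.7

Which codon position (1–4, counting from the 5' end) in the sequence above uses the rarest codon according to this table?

Codon 1 CTG (Leu): 7.8 per 1000.
Codon 2 AAT (Asn): 15.6 per 1000.
Codon 3 TAC (Tyr): 30.2 per 1000.
Codon 4 AGA (Arg): 17.3 per 1000.
Lowest frequency is 7.8 at codon 1.

1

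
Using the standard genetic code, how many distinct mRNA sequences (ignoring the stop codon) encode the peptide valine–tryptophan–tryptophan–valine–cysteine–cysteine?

Val: 4 codons.
Trp: 1 codon.
Trp: 1 codon.
Val: 4 codons.
Cys: 2 codons.
Cys: 2 codons.
4 × 1 × 1 × 4 × 2 × 2 = 64.

64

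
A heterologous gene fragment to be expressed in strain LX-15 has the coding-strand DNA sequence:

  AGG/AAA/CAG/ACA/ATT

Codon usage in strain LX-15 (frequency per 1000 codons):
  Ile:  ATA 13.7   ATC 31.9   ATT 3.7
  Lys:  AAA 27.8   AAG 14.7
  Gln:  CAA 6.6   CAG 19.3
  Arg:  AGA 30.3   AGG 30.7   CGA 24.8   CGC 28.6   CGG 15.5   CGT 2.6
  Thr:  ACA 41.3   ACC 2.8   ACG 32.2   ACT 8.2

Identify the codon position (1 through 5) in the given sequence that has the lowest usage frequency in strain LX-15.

5

Codon 1 AGG (Arg): 30.7 per 1000.
Codon 2 AAA (Lys): 27.8 per 1000.
Codon 3 CAG (Gln): 19.3 per 1000.
Codon 4 ACA (Thr): 41.3 per 1000.
Codon 5 ATT (Ile): 3.7 per 1000.
Lowest frequency is 3.7 at codon 5.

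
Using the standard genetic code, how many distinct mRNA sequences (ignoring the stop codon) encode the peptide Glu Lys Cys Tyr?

16

Glu: 2 codons.
Lys: 2 codons.
Cys: 2 codons.
Tyr: 2 codons.
2 × 2 × 2 × 2 = 16.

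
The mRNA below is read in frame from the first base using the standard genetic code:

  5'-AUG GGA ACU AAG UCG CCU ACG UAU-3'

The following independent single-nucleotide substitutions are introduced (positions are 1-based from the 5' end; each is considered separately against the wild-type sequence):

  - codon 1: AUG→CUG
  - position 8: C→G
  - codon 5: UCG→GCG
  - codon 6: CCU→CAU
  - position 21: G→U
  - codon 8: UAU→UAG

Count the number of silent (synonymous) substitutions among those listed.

Codon 1: AUG (Met) → CUG (Leu) — missense.
Codon 3: ACU (Thr) → AGU (Ser) — missense.
Codon 5: UCG (Ser) → GCG (Ala) — missense.
Codon 6: CCU (Pro) → CAU (His) — missense.
Codon 7: ACG (Thr) → ACU (Thr) — synonymous.
Codon 8: UAU (Tyr) → UAG (Stop) — nonsense.
Synonymous: 1 of 6.

1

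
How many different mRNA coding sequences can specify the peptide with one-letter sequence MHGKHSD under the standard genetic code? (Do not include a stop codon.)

Met: 1 codon.
His: 2 codons.
Gly: 4 codons.
Lys: 2 codons.
His: 2 codons.
Ser: 6 codons.
Asp: 2 codons.
1 × 2 × 4 × 2 × 2 × 6 × 2 = 384.

384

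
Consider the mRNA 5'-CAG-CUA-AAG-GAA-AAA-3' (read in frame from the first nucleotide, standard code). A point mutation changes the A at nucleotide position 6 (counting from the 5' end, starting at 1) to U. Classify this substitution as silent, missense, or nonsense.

silent

Position 6 falls in codon 2: CUA → Leu.
After the substitution the codon is CUU → Leu.
Both encode Leu, so the change is synonymous.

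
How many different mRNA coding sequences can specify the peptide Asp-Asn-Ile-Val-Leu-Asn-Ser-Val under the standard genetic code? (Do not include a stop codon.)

13824

Asp: 2 codons.
Asn: 2 codons.
Ile: 3 codons.
Val: 4 codons.
Leu: 6 codons.
Asn: 2 codons.
Ser: 6 codons.
Val: 4 codons.
2 × 2 × 3 × 4 × 6 × 2 × 6 × 4 = 13824.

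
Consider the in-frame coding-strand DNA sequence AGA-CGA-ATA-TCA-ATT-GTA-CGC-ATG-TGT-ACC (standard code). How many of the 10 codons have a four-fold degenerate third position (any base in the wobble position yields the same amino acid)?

Codon 1 AGA (Arg): third position 2-fold.
Codon 2 CGA (Arg): third position 4-fold.
Codon 3 ATA (Ile): third position 3-fold.
Codon 4 TCA (Ser): third position 4-fold.
Codon 5 ATT (Ile): third position 3-fold.
Codon 6 GTA (Val): third position 4-fold.
Codon 7 CGC (Arg): third position 4-fold.
Codon 8 ATG (Met): third position 1-fold.
Codon 9 TGT (Cys): third position 2-fold.
Codon 10 ACC (Thr): third position 4-fold.
Four-fold degenerate third positions: 5.

5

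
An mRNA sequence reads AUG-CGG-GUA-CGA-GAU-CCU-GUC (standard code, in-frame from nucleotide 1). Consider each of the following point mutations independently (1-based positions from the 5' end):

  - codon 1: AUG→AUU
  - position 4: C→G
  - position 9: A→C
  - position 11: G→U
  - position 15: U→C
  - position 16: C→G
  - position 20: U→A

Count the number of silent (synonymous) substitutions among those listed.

2

Codon 1: AUG (Met) → AUU (Ile) — missense.
Codon 2: CGG (Arg) → GGG (Gly) — missense.
Codon 3: GUA (Val) → GUC (Val) — synonymous.
Codon 4: CGA (Arg) → CUA (Leu) — missense.
Codon 5: GAU (Asp) → GAC (Asp) — synonymous.
Codon 6: CCU (Pro) → GCU (Ala) — missense.
Codon 7: GUC (Val) → GAC (Asp) — missense.
Synonymous: 2 of 7.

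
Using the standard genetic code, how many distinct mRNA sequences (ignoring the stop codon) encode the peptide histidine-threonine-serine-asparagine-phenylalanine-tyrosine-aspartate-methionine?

768

His: 2 codons.
Thr: 4 codons.
Ser: 6 codons.
Asn: 2 codons.
Phe: 2 codons.
Tyr: 2 codons.
Asp: 2 codons.
Met: 1 codon.
2 × 4 × 6 × 2 × 2 × 2 × 2 × 1 = 768.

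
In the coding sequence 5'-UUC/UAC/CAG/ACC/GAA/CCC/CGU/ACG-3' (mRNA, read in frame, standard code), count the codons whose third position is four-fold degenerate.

Codon 1 UUC (Phe): third position 2-fold.
Codon 2 UAC (Tyr): third position 2-fold.
Codon 3 CAG (Gln): third position 2-fold.
Codon 4 ACC (Thr): third position 4-fold.
Codon 5 GAA (Glu): third position 2-fold.
Codon 6 CCC (Pro): third position 4-fold.
Codon 7 CGU (Arg): third position 4-fold.
Codon 8 ACG (Thr): third position 4-fold.
Four-fold degenerate third positions: 4.

4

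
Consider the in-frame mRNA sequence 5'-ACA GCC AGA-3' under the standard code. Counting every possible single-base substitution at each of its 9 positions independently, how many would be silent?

8

Codon 1 (ACA, Thr): 3 synonymous substitutions.
Codon 2 (GCC, Ala): 3 synonymous substitutions.
Codon 3 (AGA, Arg): 2 synonymous substitutions.
Total: 3 + 3 + 2 = 8.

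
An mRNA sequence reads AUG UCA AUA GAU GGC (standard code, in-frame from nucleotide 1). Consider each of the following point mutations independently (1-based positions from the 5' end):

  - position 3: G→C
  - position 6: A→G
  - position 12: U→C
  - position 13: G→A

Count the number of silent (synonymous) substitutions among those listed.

2

Codon 1: AUG (Met) → AUC (Ile) — missense.
Codon 2: UCA (Ser) → UCG (Ser) — synonymous.
Codon 4: GAU (Asp) → GAC (Asp) — synonymous.
Codon 5: GGC (Gly) → AGC (Ser) — missense.
Synonymous: 2 of 4.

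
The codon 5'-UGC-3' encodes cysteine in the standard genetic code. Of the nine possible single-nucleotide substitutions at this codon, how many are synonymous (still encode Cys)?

Position 1: none → 0 synonymous.
Position 2: none → 0 synonymous.
Position 3: UGU → 1 synonymous.
Total: 0 + 0 + 1 = 1.

1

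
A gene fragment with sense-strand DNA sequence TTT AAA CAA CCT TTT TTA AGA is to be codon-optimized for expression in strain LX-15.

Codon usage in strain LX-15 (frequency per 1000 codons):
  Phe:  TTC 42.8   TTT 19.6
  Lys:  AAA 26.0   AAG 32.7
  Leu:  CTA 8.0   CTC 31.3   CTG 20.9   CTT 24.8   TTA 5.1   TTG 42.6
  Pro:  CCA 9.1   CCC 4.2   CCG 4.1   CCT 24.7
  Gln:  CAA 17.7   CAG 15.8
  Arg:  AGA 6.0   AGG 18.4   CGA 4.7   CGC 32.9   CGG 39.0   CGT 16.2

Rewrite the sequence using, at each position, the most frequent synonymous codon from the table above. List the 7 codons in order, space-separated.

TTC AAG CAA CCT TTC TTG CGG

Codon 1 (Phe): best is TTC at 42.8.
Codon 2 (Lys): best is AAG at 32.7.
Codon 3 (Gln): best is CAA at 17.7.
Codon 4 (Pro): best is CCT at 24.7.
Codon 5 (Phe): best is TTC at 42.8.
Codon 6 (Leu): best is TTG at 42.6.
Codon 7 (Arg): best is CGG at 39.0.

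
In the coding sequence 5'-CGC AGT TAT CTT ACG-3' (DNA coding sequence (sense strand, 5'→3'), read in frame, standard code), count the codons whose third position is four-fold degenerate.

Codon 1 CGC (Arg): third position 4-fold.
Codon 2 AGT (Ser): third position 2-fold.
Codon 3 TAT (Tyr): third position 2-fold.
Codon 4 CTT (Leu): third position 4-fold.
Codon 5 ACG (Thr): third position 4-fold.
Four-fold degenerate third positions: 3.

3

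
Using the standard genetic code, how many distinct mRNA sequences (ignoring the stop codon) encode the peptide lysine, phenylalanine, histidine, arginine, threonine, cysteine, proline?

Lys: 2 codons.
Phe: 2 codons.
His: 2 codons.
Arg: 6 codons.
Thr: 4 codons.
Cys: 2 codons.
Pro: 4 codons.
2 × 2 × 2 × 6 × 4 × 2 × 4 = 1536.

1536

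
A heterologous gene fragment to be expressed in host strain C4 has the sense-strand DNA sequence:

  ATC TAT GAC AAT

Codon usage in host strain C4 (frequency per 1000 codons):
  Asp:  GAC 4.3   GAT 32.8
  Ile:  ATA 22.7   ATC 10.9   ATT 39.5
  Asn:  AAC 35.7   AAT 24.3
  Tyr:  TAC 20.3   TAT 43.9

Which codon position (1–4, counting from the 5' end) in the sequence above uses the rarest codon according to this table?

Codon 1 ATC (Ile): 10.9 per 1000.
Codon 2 TAT (Tyr): 43.9 per 1000.
Codon 3 GAC (Asp): 4.3 per 1000.
Codon 4 AAT (Asn): 24.3 per 1000.
Lowest frequency is 4.3 at codon 3.

3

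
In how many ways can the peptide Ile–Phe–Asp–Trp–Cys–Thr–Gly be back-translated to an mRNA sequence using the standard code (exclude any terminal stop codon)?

384

Ile: 3 codons.
Phe: 2 codons.
Asp: 2 codons.
Trp: 1 codon.
Cys: 2 codons.
Thr: 4 codons.
Gly: 4 codons.
3 × 2 × 2 × 1 × 2 × 4 × 4 = 384.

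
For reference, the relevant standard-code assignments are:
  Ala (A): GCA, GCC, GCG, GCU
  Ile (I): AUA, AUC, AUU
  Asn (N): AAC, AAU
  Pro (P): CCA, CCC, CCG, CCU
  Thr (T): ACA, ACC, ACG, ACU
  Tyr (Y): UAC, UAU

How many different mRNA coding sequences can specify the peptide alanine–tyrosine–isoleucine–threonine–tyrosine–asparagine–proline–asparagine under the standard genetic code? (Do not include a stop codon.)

Ala: 4 codons.
Tyr: 2 codons.
Ile: 3 codons.
Thr: 4 codons.
Tyr: 2 codons.
Asn: 2 codons.
Pro: 4 codons.
Asn: 2 codons.
4 × 2 × 3 × 4 × 2 × 2 × 4 × 2 = 3072.

3072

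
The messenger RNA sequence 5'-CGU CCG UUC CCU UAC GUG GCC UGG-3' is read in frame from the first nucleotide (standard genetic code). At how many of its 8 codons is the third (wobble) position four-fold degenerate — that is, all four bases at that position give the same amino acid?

5

Codon 1 CGU (Arg): third position 4-fold.
Codon 2 CCG (Pro): third position 4-fold.
Codon 3 UUC (Phe): third position 2-fold.
Codon 4 CCU (Pro): third position 4-fold.
Codon 5 UAC (Tyr): third position 2-fold.
Codon 6 GUG (Val): third position 4-fold.
Codon 7 GCC (Ala): third position 4-fold.
Codon 8 UGG (Trp): third position 1-fold.
Four-fold degenerate third positions: 5.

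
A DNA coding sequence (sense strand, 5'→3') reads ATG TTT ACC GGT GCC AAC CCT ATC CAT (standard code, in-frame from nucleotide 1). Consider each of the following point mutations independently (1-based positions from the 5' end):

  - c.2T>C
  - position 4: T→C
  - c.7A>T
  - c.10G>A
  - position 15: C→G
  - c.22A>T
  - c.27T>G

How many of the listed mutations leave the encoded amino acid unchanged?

1

Codon 1: ATG (Met) → ACG (Thr) — missense.
Codon 2: TTT (Phe) → CTT (Leu) — missense.
Codon 3: ACC (Thr) → TCC (Ser) — missense.
Codon 4: GGT (Gly) → AGT (Ser) — missense.
Codon 5: GCC (Ala) → GCG (Ala) — synonymous.
Codon 8: ATC (Ile) → TTC (Phe) — missense.
Codon 9: CAT (His) → CAG (Gln) — missense.
Synonymous: 1 of 7.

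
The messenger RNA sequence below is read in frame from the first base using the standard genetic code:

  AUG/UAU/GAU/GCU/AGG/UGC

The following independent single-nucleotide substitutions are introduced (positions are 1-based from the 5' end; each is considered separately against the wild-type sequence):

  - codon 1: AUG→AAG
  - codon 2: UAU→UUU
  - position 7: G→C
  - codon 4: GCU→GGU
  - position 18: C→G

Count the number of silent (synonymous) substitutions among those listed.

0

Codon 1: AUG (Met) → AAG (Lys) — missense.
Codon 2: UAU (Tyr) → UUU (Phe) — missense.
Codon 3: GAU (Asp) → CAU (His) — missense.
Codon 4: GCU (Ala) → GGU (Gly) — missense.
Codon 6: UGC (Cys) → UGG (Trp) — missense.
Synonymous: 0 of 5.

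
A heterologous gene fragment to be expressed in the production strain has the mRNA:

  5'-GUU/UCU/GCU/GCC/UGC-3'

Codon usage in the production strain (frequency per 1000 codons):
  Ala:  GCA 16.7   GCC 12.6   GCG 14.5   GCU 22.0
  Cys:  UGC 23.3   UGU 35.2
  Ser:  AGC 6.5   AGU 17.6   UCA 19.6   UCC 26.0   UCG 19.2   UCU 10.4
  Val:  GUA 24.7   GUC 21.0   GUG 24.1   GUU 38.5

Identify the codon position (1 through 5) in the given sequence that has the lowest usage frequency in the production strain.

Codon 1 GUU (Val): 38.5 per 1000.
Codon 2 UCU (Ser): 10.4 per 1000.
Codon 3 GCU (Ala): 22.0 per 1000.
Codon 4 GCC (Ala): 12.6 per 1000.
Codon 5 UGC (Cys): 23.3 per 1000.
Lowest frequency is 10.4 at codon 2.

2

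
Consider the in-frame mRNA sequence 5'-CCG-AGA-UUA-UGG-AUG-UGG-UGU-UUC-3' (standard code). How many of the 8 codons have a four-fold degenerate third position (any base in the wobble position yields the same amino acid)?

Codon 1 CCG (Pro): third position 4-fold.
Codon 2 AGA (Arg): third position 2-fold.
Codon 3 UUA (Leu): third position 2-fold.
Codon 4 UGG (Trp): third position 1-fold.
Codon 5 AUG (Met): third position 1-fold.
Codon 6 UGG (Trp): third position 1-fold.
Codon 7 UGU (Cys): third position 2-fold.
Codon 8 UUC (Phe): third position 2-fold.
Four-fold degenerate third positions: 1.

1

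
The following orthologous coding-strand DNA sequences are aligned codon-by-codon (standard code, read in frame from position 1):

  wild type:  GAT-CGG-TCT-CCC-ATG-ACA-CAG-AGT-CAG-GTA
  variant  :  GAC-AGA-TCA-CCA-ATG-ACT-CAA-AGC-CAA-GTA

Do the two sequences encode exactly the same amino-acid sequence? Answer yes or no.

Codon 1: GAT Asp / GAC Asp — synonymous.
Codon 2: CGG Arg / AGA Arg — synonymous.
Codon 3: TCT Ser / TCA Ser — synonymous.
Codon 4: CCC Pro / CCA Pro — synonymous.
Codon 5: ATG Met / ATG Met — identical.
Codon 6: ACA Thr / ACT Thr — synonymous.
Codon 7: CAG Gln / CAA Gln — synonymous.
Codon 8: AGT Ser / AGC Ser — synonymous.
Codon 9: CAG Gln / CAA Gln — synonymous.
Codon 10: GTA Val / GTA Val — identical.
Nonsynonymous differences: 0 → same protein.

yes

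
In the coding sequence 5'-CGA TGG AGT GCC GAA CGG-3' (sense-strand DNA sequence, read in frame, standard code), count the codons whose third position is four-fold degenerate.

Codon 1 CGA (Arg): third position 4-fold.
Codon 2 TGG (Trp): third position 1-fold.
Codon 3 AGT (Ser): third position 2-fold.
Codon 4 GCC (Ala): third position 4-fold.
Codon 5 GAA (Glu): third position 2-fold.
Codon 6 CGG (Arg): third position 4-fold.
Four-fold degenerate third positions: 3.

3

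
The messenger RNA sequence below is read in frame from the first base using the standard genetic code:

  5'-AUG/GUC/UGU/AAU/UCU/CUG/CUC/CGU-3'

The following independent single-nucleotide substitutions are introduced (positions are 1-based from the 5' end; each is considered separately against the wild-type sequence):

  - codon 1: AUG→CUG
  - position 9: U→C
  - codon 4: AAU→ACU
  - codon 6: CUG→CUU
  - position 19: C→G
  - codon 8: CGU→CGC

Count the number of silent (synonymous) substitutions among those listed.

3

Codon 1: AUG (Met) → CUG (Leu) — missense.
Codon 3: UGU (Cys) → UGC (Cys) — synonymous.
Codon 4: AAU (Asn) → ACU (Thr) — missense.
Codon 6: CUG (Leu) → CUU (Leu) — synonymous.
Codon 7: CUC (Leu) → GUC (Val) — missense.
Codon 8: CGU (Arg) → CGC (Arg) — synonymous.
Synonymous: 3 of 6.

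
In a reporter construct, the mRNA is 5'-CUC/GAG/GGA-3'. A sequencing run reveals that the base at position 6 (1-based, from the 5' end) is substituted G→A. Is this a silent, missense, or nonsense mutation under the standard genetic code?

Position 6 falls in codon 2: GAG → Glu.
After the substitution the codon is GAA → Glu.
Both encode Glu, so the change is synonymous.

silent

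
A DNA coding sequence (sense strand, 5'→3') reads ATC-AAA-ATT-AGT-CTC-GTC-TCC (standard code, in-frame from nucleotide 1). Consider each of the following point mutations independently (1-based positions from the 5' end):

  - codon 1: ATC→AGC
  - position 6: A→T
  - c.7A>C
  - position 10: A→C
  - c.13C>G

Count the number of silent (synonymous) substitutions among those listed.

Codon 1: ATC (Ile) → AGC (Ser) — missense.
Codon 2: AAA (Lys) → AAT (Asn) — missense.
Codon 3: ATT (Ile) → CTT (Leu) — missense.
Codon 4: AGT (Ser) → CGT (Arg) — missense.
Codon 5: CTC (Leu) → GTC (Val) — missense.
Synonymous: 0 of 5.

0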